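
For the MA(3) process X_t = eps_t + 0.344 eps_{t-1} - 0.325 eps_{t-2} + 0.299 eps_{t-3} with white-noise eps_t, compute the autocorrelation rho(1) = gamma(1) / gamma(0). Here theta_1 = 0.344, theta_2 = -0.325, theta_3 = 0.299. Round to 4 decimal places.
\rho(1) = 0.1028

For an MA(q) process with theta_0 = 1, the autocovariance is
  gamma(k) = sigma^2 * sum_{i=0..q-k} theta_i * theta_{i+k},
and rho(k) = gamma(k) / gamma(0). Sigma^2 cancels.
  numerator   = (1)*(0.344) + (0.344)*(-0.325) + (-0.325)*(0.299) = 0.135025.
  denominator = (1)^2 + (0.344)^2 + (-0.325)^2 + (0.299)^2 = 1.313362.
  rho(1) = 0.135025 / 1.313362 = 0.1028.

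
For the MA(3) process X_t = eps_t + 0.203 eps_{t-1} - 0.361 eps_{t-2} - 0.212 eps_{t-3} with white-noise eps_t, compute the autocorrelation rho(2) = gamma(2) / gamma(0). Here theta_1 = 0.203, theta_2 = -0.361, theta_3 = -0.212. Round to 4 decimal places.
\rho(2) = -0.3321

For an MA(q) process with theta_0 = 1, the autocovariance is
  gamma(k) = sigma^2 * sum_{i=0..q-k} theta_i * theta_{i+k},
and rho(k) = gamma(k) / gamma(0). Sigma^2 cancels.
  numerator   = (1)*(-0.361) + (0.203)*(-0.212) = -0.404036.
  denominator = (1)^2 + (0.203)^2 + (-0.361)^2 + (-0.212)^2 = 1.216474.
  rho(2) = -0.404036 / 1.216474 = -0.3321.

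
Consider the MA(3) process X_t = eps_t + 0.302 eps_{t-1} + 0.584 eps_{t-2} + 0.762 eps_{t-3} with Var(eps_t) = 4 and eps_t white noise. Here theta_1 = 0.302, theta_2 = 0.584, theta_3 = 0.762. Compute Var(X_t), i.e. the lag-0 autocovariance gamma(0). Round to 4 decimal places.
\gamma(0) = 8.0516

For an MA(q) process X_t = eps_t + sum_i theta_i eps_{t-i} with
Var(eps_t) = sigma^2, the variance is
  gamma(0) = sigma^2 * (1 + sum_i theta_i^2).
  sum_i theta_i^2 = (0.302)^2 + (0.584)^2 + (0.762)^2 = 0.091204 + 0.341056 + 0.580644 = 1.012904.
  gamma(0) = 4 * (1 + 1.012904) = 4 * 2.012904 = 8.051616, which rounds to 8.0516.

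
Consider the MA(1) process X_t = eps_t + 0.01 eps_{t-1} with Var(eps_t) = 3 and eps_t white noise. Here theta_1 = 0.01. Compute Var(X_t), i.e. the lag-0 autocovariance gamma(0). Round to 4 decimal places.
\gamma(0) = 3.0003

For an MA(q) process X_t = eps_t + sum_i theta_i eps_{t-i} with
Var(eps_t) = sigma^2, the variance is
  gamma(0) = sigma^2 * (1 + sum_i theta_i^2).
  sum_i theta_i^2 = (0.01)^2 = 0.0001.
  gamma(0) = 3 * (1 + 0.0001) = 3 * 1.0001 = 3.0003.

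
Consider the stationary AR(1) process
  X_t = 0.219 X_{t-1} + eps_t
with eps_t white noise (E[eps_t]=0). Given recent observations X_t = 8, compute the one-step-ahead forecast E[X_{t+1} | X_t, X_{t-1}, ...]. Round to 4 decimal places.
E[X_{t+1} \mid \mathcal F_t] = 1.7520

For an AR(p) model X_t = c + sum_i phi_i X_{t-i} + eps_t, the
one-step-ahead conditional mean is
  E[X_{t+1} | X_t, ...] = c + sum_i phi_i X_{t+1-i}.
Substitute known values:
  E[X_{t+1} | ...] = (0.219) * (8)
                   = 1.7520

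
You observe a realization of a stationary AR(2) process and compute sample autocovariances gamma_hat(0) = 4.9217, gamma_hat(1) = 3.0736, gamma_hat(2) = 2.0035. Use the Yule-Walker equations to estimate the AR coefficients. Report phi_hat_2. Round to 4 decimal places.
\hat\phi_{2} = 0.0280

The Yule-Walker equations for an AR(p) process read, in matrix form,
  Gamma_p phi = r_p,   with   (Gamma_p)_{ij} = gamma(|i - j|),
                       (r_p)_i = gamma(i),   i,j = 1..p.
Substitute the sample gammas (Toeplitz matrix and right-hand side of size 2):
  Gamma_p = [[4.9217, 3.0736], [3.0736, 4.9217]]
  r_p     = [3.0736, 2.0035]
Written out:
  4.9217 phi_1 + 3.0736 phi_2 = 3.0736
  3.0736 phi_1 + 4.9217 phi_2 = 2.0035
Solve by Cramer's rule:
  det = gamma(0)^2 - gamma(1)^2 = (4.9217)^2 - (3.0736)^2 = 24.22313089 - 9.44701696 = 14.77611393
  phi_hat_1 = [gamma(1) gamma(0) - gamma(1) gamma(2)] / det = [(3.0736)(4.9217) - (3.0736)(2.0035)] / 14.77611393 = 8.96937952 / 14.77611393 = 0.607
  phi_hat_2 = [gamma(0) gamma(2) - gamma(1)^2] / det = [(4.9217)(2.0035) - (3.0736)^2] / 14.77611393 = 0.41360899 / 14.77611393 = 0.028
So phi_hat = [0.6070, 0.0280].
Therefore phi_hat_2 = 0.0280.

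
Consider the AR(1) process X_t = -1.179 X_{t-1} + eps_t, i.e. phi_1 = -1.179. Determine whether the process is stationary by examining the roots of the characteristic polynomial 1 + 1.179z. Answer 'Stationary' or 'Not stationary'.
\text{Not stationary}

The AR(p) characteristic polynomial is P(z) = 1 + 1.179z.
Stationarity requires all roots to lie outside the unit circle, i.e. |z| > 1 for every root.
This is linear in z: 1 + (1.179) z = 0  =>  z = -1/(1.179) = -0.848176,  |z| = 0.848176.
Moduli of all roots: 0.8482.
All moduli strictly greater than 1? No.
Verdict: Not stationary.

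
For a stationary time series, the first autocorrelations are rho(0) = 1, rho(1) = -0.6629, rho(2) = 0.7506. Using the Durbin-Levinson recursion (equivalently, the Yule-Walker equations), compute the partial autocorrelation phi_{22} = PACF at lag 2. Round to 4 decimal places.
\phi_{22} = 0.5551

The PACF at lag k is phi_{kk}, the last component of the solution
to the Yule-Walker system G_k phi = r_k where
  (G_k)_{ij} = rho(|i - j|), (r_k)_i = rho(i), i,j = 1..k.
Equivalently, Durbin-Levinson gives phi_{kk} iteratively:
  phi_{11} = rho(1)
  phi_{kk} = [rho(k) - sum_{j=1..k-1} phi_{k-1,j} rho(k-j)]
            / [1 - sum_{j=1..k-1} phi_{k-1,j} rho(j)],
  phi_{k,j} = phi_{k-1,j} - phi_{kk} phi_{k-1,k-j},  j = 1..k-1.
Step k = 1:
  phi_11 = rho(1) = -0.6629.
Step k = 2:
  phi_22 = [rho(2) - phi_11 rho(1)] / [1 - phi_11 rho(1)] = [0.7506 - (-0.6629)(-0.6629)] / [1 - (-0.6629)(-0.6629)]
         = 0.31116359 / 0.56056359 = 0.5551.
Therefore phi_{22} = 0.5551.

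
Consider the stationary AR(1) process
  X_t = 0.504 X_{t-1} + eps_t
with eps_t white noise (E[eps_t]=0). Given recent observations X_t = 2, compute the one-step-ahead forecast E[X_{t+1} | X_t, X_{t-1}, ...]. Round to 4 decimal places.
E[X_{t+1} \mid \mathcal F_t] = 1.0080

For an AR(p) model X_t = c + sum_i phi_i X_{t-i} + eps_t, the
one-step-ahead conditional mean is
  E[X_{t+1} | X_t, ...] = c + sum_i phi_i X_{t+1-i}.
Substitute known values:
  E[X_{t+1} | ...] = (0.504) * (2)
                   = 1.0080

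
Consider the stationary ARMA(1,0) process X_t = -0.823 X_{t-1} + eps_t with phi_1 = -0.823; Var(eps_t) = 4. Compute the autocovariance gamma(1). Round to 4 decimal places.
\gamma(1) = -10.2023

Multiply the model equation by X_{t-k} and take expectations. With theta_0 = psi_0 = 1 and psi_j the MA(infinity) weights, this gives
  gamma(k) - sum_i phi_i gamma(k-i) = c_k,
  c_k = sigma^2 * sum_{j=k..q} theta_j psi_{j-k}   (c_k = 0 for k > q),
using gamma(-m) = gamma(m).
Pure AR (q = 0): c_0 = sigma^2 = 4, c_k = 0 for k >= 1.
Equations for k = 0 and k = 1 (AR order 1):
  gamma(0) = phi_1 gamma(1) + c_0
  gamma(1) = phi_1 gamma(0) + c_1
Substituting the second into the first: gamma(0) (1 - phi_1^2) = c_0 + phi_1 c_1, so
  gamma(0) = c_0 / (1 - phi_1^2) = 4 / (1 - (-0.823)^2) = 4 / 0.322671 = 12.396528.
  gamma(1) = phi_1 gamma(0) = (-0.823)(12.396528) = -10.202342.
Therefore gamma(1) = -10.2023 (to 4 decimal places).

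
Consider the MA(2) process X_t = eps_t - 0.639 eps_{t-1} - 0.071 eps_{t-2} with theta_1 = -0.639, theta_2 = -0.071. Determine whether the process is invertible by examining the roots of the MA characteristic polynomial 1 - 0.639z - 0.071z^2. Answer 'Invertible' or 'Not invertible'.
\text{Invertible}

The MA(q) characteristic polynomial is P(z) = 1 - 0.639z - 0.071z^2.
Invertibility requires all roots to lie outside the unit circle, i.e. |z| > 1 for every root.
Set 1 + (-0.639) z + (-0.071) z^2 = 0, i.e. a z^2 + b z + c = 0 with a = -0.071, b = -0.639, c = 1.
Discriminant D = b^2 - 4ac = (-0.639)^2 - 4*(-0.071)*1 = 0.408321 - (-0.284) = 0.692321.
D >= 0, so the roots are real: z = (-b +/- sqrt(D)) / (2a) = (0.639 +/- 0.832058) / (-0.142).
  z_1 = (0.639 + 0.832058) / (-0.142) = -10.3596,   |z_1| = 10.3596.
  z_2 = (0.639 - 0.832058) / (-0.142) = 1.3596,   |z_2| = 1.3596.
Moduli of all roots: 10.3596, 1.3596.
All moduli strictly greater than 1? Yes.
Verdict: Invertible.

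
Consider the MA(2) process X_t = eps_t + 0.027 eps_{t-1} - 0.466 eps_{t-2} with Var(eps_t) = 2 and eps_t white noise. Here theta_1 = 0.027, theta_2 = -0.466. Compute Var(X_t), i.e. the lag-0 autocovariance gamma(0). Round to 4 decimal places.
\gamma(0) = 2.4358

For an MA(q) process X_t = eps_t + sum_i theta_i eps_{t-i} with
Var(eps_t) = sigma^2, the variance is
  gamma(0) = sigma^2 * (1 + sum_i theta_i^2).
  sum_i theta_i^2 = (0.027)^2 + (-0.466)^2 = 0.000729 + 0.217156 = 0.217885.
  gamma(0) = 2 * (1 + 0.217885) = 2 * 1.217885 = 2.43577, which rounds to 2.4358.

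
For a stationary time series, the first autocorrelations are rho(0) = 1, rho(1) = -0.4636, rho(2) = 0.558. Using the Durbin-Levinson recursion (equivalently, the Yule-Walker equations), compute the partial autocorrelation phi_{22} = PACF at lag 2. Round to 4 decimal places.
\phi_{22} = 0.4370

The PACF at lag k is phi_{kk}, the last component of the solution
to the Yule-Walker system G_k phi = r_k where
  (G_k)_{ij} = rho(|i - j|), (r_k)_i = rho(i), i,j = 1..k.
Equivalently, Durbin-Levinson gives phi_{kk} iteratively:
  phi_{11} = rho(1)
  phi_{kk} = [rho(k) - sum_{j=1..k-1} phi_{k-1,j} rho(k-j)]
            / [1 - sum_{j=1..k-1} phi_{k-1,j} rho(j)],
  phi_{k,j} = phi_{k-1,j} - phi_{kk} phi_{k-1,k-j},  j = 1..k-1.
Step k = 1:
  phi_11 = rho(1) = -0.4636.
Step k = 2:
  phi_22 = [rho(2) - phi_11 rho(1)] / [1 - phi_11 rho(1)] = [0.558 - (-0.4636)(-0.4636)] / [1 - (-0.4636)(-0.4636)]
         = 0.34307504 / 0.78507504 = 0.437.
Therefore phi_{22} = 0.4370.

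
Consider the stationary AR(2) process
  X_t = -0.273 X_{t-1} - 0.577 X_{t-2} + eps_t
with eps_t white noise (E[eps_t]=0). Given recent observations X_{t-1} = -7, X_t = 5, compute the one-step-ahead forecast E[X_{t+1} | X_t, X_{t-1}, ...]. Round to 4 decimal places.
E[X_{t+1} \mid \mathcal F_t] = 2.6740

For an AR(p) model X_t = c + sum_i phi_i X_{t-i} + eps_t, the
one-step-ahead conditional mean is
  E[X_{t+1} | X_t, ...] = c + sum_i phi_i X_{t+1-i}.
Substitute known values:
  E[X_{t+1} | ...] = (-0.273) * (5) + (-0.577) * (-7)
                   = 2.6740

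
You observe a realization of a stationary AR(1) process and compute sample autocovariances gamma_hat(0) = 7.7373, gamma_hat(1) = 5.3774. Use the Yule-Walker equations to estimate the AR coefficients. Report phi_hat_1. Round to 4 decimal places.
\hat\phi_{1} = 0.6950

The Yule-Walker equations for an AR(p) process read, in matrix form,
  Gamma_p phi = r_p,   with   (Gamma_p)_{ij} = gamma(|i - j|),
                       (r_p)_i = gamma(i),   i,j = 1..p.
Substitute the sample gammas (Toeplitz matrix and right-hand side of size 1):
  Gamma_p = [[7.7373]]
  r_p     = [5.3774]
With p = 1 this is the single equation gamma(0) phi_1 = gamma(1):
  phi_hat_1 = gamma(1) / gamma(0) = 5.3774 / 7.7373 = 0.6950.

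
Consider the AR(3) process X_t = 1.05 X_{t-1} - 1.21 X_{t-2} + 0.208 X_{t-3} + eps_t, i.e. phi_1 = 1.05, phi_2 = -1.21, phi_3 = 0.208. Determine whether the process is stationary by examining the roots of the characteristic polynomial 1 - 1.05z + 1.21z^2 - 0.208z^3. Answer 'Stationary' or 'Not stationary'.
\text{Not stationary}

The AR(p) characteristic polynomial is P(z) = 1 - 1.05z + 1.21z^2 - 0.208z^3.
Stationarity requires all roots to lie outside the unit circle, i.e. |z| > 1 for every root.
Degree 3: look for a simple real root z0 first, then factor out (1 - z/z0) and solve the remaining quadratic.
Testing z0 = 5: P(5) = 1 + (-1.05)(5) + (1.21)(5)^2 + (-0.208)(5)^3
  = 1 + (-5.25) + (30.25) + (-26) = 0.  So z_0 = 5 is a root, |z_0| = 5.
Divide out the factor (1 - 0.2 z) = (1 - z/z0) (since 1/z0 = 0.2):
  P(z) = (1 - 0.2 z)(1 + (-0.85) z + (1.04) z^2)
  [check: z-coef -0.85 - (0.2) = -1.05; z^2-coef 1.04 - (0.2)(-0.85) = 1.21; z^3-coef -(0.2)(1.04) = -0.208.]
Remaining roots from the quadratic factor 1 + (-0.85) z + (1.04) z^2:
  Set 1 + (-0.85) z + (1.04) z^2 = 0, i.e. a z^2 + b z + c = 0 with a = 1.04, b = -0.85, c = 1.
  Discriminant D = b^2 - 4ac = (-0.85)^2 - 4*(1.04)*1 = 0.7225 - (4.16) = -3.4375.
  D < 0, so the roots are the complex-conjugate pair z = (-b +/- i sqrt(-D)) / (2a) = 0.4087 +/- 0.8914i.
  For a conjugate pair |z|^2 = z * conj(z) = (product of roots) = c/a = 1/(1.04) = 0.961538, so |z| = sqrt(0.961538) = 0.9806 for both roots.
Moduli of all roots: 5.0000, 0.9806, 0.9806.
All moduli strictly greater than 1? No.
Verdict: Not stationary.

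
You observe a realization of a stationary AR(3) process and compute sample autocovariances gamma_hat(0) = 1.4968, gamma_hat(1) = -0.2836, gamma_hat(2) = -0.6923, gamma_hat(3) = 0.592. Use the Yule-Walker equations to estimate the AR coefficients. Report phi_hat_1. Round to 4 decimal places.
\hat\phi_{1} = -0.1670

The Yule-Walker equations for an AR(p) process read, in matrix form,
  Gamma_p phi = r_p,   with   (Gamma_p)_{ij} = gamma(|i - j|),
                       (r_p)_i = gamma(i),   i,j = 1..p.
Substitute the sample gammas (Toeplitz matrix and right-hand side of size 3):
  Gamma_p = [[1.4968, -0.2836, -0.6923], [-0.2836, 1.4968, -0.2836], [-0.6923, -0.2836, 1.4968]]
  r_p     = [-0.2836, -0.6923, 0.592]
Written out (R1..R3):
  (R1) 1.4968 phi_1 - 0.2836 phi_2 - 0.6923 phi_3 = -0.2836
  (R2) -0.2836 phi_1 + 1.4968 phi_2 - 0.2836 phi_3 = -0.6923
  (R3) -0.6923 phi_1 - 0.2836 phi_2 + 1.4968 phi_3 = 0.592
Gaussian elimination:
  R2 <- R2 - (-0.2836/1.4968) R1 = R2 - (-0.189471) R1:  1.443066 phi_2 - 0.414771 phi_3 = -0.746034
  R3 <- R3 - (-0.6923/1.4968) R1 = R3 - (-0.46252) R1:  -0.414771 phi_2 + 1.176597 phi_3 = 0.460829
  R3 <- R3 - (-0.414771/1.443066) R2 = R3 - (-0.287423) R2:  1.057383 phi_3 = 0.246402
Back-substitution:
  phi_hat_3 = 0.246402 / 1.057383 = 0.23303
  phi_hat_2 = (-0.746034 - (-0.414771)(0.23303)) / 1.443066 = -0.45
  phi_hat_1 = (-0.2836 - (-0.2836)(-0.45) - (-0.6923)(0.23303)) / 1.4968 = -0.166952
So phi_hat = [-0.1670, -0.4500, 0.2330].
Therefore phi_hat_1 = -0.1670.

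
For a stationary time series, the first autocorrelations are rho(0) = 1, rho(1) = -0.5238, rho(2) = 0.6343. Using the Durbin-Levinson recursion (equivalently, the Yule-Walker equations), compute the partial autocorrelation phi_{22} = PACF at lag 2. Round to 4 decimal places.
\phi_{22} = 0.4960

The PACF at lag k is phi_{kk}, the last component of the solution
to the Yule-Walker system G_k phi = r_k where
  (G_k)_{ij} = rho(|i - j|), (r_k)_i = rho(i), i,j = 1..k.
Equivalently, Durbin-Levinson gives phi_{kk} iteratively:
  phi_{11} = rho(1)
  phi_{kk} = [rho(k) - sum_{j=1..k-1} phi_{k-1,j} rho(k-j)]
            / [1 - sum_{j=1..k-1} phi_{k-1,j} rho(j)],
  phi_{k,j} = phi_{k-1,j} - phi_{kk} phi_{k-1,k-j},  j = 1..k-1.
Step k = 1:
  phi_11 = rho(1) = -0.5238.
Step k = 2:
  phi_22 = [rho(2) - phi_11 rho(1)] / [1 - phi_11 rho(1)] = [0.6343 - (-0.5238)(-0.5238)] / [1 - (-0.5238)(-0.5238)]
         = 0.35993356 / 0.72563356 = 0.496.
Therefore phi_{22} = 0.4960.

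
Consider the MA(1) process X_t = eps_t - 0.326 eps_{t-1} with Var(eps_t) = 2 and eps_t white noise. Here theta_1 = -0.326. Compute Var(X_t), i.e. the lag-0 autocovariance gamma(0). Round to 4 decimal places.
\gamma(0) = 2.2126

For an MA(q) process X_t = eps_t + sum_i theta_i eps_{t-i} with
Var(eps_t) = sigma^2, the variance is
  gamma(0) = sigma^2 * (1 + sum_i theta_i^2).
  sum_i theta_i^2 = (-0.326)^2 = 0.106276.
  gamma(0) = 2 * (1 + 0.106276) = 2 * 1.106276 = 2.212552, which rounds to 2.2126.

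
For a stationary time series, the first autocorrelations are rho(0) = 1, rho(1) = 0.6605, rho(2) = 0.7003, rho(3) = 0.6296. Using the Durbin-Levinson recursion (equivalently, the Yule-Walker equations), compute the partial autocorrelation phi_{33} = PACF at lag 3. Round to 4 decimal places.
\phi_{33} = 0.1689

The PACF at lag k is phi_{kk}, the last component of the solution
to the Yule-Walker system G_k phi = r_k where
  (G_k)_{ij} = rho(|i - j|), (r_k)_i = rho(i), i,j = 1..k.
Equivalently, Durbin-Levinson gives phi_{kk} iteratively:
  phi_{11} = rho(1)
  phi_{kk} = [rho(k) - sum_{j=1..k-1} phi_{k-1,j} rho(k-j)]
            / [1 - sum_{j=1..k-1} phi_{k-1,j} rho(j)],
  phi_{k,j} = phi_{k-1,j} - phi_{kk} phi_{k-1,k-j},  j = 1..k-1.
Step k = 1:
  phi_11 = rho(1) = 0.6605.
Step k = 2:
  phi_22 = [rho(2) - phi_11 rho(1)] / [1 - phi_11 rho(1)] = [0.7003 - (0.6605)(0.6605)] / [1 - (0.6605)(0.6605)]
         = 0.26403975 / 0.56373975 = 0.468372.
  Update: phi_21 = phi_11 - phi_22 phi_11 = 0.6605 - (0.468372)(0.6605) = 0.35114.
Step k = 3:
  phi_33 = [rho(3) - phi_21 rho(2) - phi_22 rho(1)] / [1 - phi_21 rho(1) - phi_22 rho(2)]
    numerator   = 0.6296 - (0.35114)(0.7003) - (0.468372)(0.6605) = 0.0743368
    denominator = 1 - (0.35114)(0.6605) - (0.468372)(0.7003) = 0.440071
  phi_33 = 0.0743368 / 0.440071 = 0.1689.
Therefore phi_{33} = 0.1689.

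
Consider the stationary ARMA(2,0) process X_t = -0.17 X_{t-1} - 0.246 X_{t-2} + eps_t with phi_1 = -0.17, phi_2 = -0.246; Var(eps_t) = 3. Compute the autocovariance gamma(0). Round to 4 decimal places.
\gamma(0) = 3.2538

Multiply the model equation by X_{t-k} and take expectations. With theta_0 = psi_0 = 1 and psi_j the MA(infinity) weights, this gives
  gamma(k) - sum_i phi_i gamma(k-i) = c_k,
  c_k = sigma^2 * sum_{j=k..q} theta_j psi_{j-k}   (c_k = 0 for k > q),
using gamma(-m) = gamma(m).
Pure AR (q = 0): c_0 = sigma^2 = 3, c_k = 0 for k >= 1.
Equations for k = 0, 1, 2 (AR order 2, c_2 = 0):
  (E0) gamma(0) = phi_1 gamma(1) + phi_2 gamma(2) + c_0
  (E1) gamma(1) = phi_1 gamma(0) + phi_2 gamma(1) + c_1
  (E2) gamma(2) = phi_1 gamma(1) + phi_2 gamma(0)
From (E1): gamma(1) = A gamma(0) + B with
  A = phi_1 / (1 - phi_2) = -0.17 / 1.246 = -0.136437,   B = c_1 / (1 - phi_2) = 0 / 1.246 = 0.
Insert (E2) into (E0): gamma(0) (1 - phi_2^2) = phi_1 (1 + phi_2) gamma(1) + c_0.
  phi_1 (1 + phi_2) = (-0.17)(0.754) = -0.12818,   1 - phi_2^2 = 0.939484.
Replace gamma(1) by A gamma(0) + B and collect gamma(0):
  gamma(0) [0.939484 - (-0.12818)(-0.136437)] = c_0 = 3
  gamma(0) * 0.921996 = 3
  gamma(0) = 3 / 0.921996 = 3.253812.
Therefore gamma(0) = 3.2538 (to 4 decimal places).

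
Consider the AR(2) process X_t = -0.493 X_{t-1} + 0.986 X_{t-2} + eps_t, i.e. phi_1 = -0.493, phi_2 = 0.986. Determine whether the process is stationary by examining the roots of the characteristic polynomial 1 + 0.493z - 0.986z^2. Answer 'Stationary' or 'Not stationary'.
\text{Not stationary}

The AR(p) characteristic polynomial is P(z) = 1 + 0.493z - 0.986z^2.
Stationarity requires all roots to lie outside the unit circle, i.e. |z| > 1 for every root.
Set 1 + (0.493) z + (-0.986) z^2 = 0, i.e. a z^2 + b z + c = 0 with a = -0.986, b = 0.493, c = 1.
Discriminant D = b^2 - 4ac = (0.493)^2 - 4*(-0.986)*1 = 0.243049 - (-3.944) = 4.187049.
D >= 0, so the roots are real: z = (-b +/- sqrt(D)) / (2a) = (-0.493 +/- 2.046228) / (-1.972).
  z_1 = (-0.493 + 2.046228) / (-1.972) = -0.7876,   |z_1| = 0.7876.
  z_2 = (-0.493 - 2.046228) / (-1.972) = 1.2876,   |z_2| = 1.2876.
Moduli of all roots: 0.7876, 1.2876.
All moduli strictly greater than 1? No.
Verdict: Not stationary.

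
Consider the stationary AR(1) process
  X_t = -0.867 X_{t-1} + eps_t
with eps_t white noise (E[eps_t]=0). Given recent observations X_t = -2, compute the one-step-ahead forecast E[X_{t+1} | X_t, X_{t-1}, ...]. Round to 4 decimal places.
E[X_{t+1} \mid \mathcal F_t] = 1.7340

For an AR(p) model X_t = c + sum_i phi_i X_{t-i} + eps_t, the
one-step-ahead conditional mean is
  E[X_{t+1} | X_t, ...] = c + sum_i phi_i X_{t+1-i}.
Substitute known values:
  E[X_{t+1} | ...] = (-0.867) * (-2)
                   = 1.7340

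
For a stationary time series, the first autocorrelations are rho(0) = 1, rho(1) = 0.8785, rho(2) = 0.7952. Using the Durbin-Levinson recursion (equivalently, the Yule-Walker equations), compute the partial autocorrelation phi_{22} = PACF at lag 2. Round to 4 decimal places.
\phi_{22} = 0.1027

The PACF at lag k is phi_{kk}, the last component of the solution
to the Yule-Walker system G_k phi = r_k where
  (G_k)_{ij} = rho(|i - j|), (r_k)_i = rho(i), i,j = 1..k.
Equivalently, Durbin-Levinson gives phi_{kk} iteratively:
  phi_{11} = rho(1)
  phi_{kk} = [rho(k) - sum_{j=1..k-1} phi_{k-1,j} rho(k-j)]
            / [1 - sum_{j=1..k-1} phi_{k-1,j} rho(j)],
  phi_{k,j} = phi_{k-1,j} - phi_{kk} phi_{k-1,k-j},  j = 1..k-1.
Step k = 1:
  phi_11 = rho(1) = 0.8785.
Step k = 2:
  phi_22 = [rho(2) - phi_11 rho(1)] / [1 - phi_11 rho(1)] = [0.7952 - (0.8785)(0.8785)] / [1 - (0.8785)(0.8785)]
         = 0.02343775 / 0.22823775 = 0.1027.
Therefore phi_{22} = 0.1027.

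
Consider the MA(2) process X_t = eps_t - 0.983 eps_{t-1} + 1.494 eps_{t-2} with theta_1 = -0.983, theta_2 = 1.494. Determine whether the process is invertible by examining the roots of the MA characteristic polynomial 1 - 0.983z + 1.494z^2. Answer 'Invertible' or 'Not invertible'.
\text{Not invertible}

The MA(q) characteristic polynomial is P(z) = 1 - 0.983z + 1.494z^2.
Invertibility requires all roots to lie outside the unit circle, i.e. |z| > 1 for every root.
Set 1 + (-0.983) z + (1.494) z^2 = 0, i.e. a z^2 + b z + c = 0 with a = 1.494, b = -0.983, c = 1.
Discriminant D = b^2 - 4ac = (-0.983)^2 - 4*(1.494)*1 = 0.966289 - (5.976) = -5.009711.
D < 0, so the roots are the complex-conjugate pair z = (-b +/- i sqrt(-D)) / (2a) = 0.329 +/- 0.7491i.
For a conjugate pair |z|^2 = z * conj(z) = (product of roots) = c/a = 1/(1.494) = 0.669344, so |z| = sqrt(0.669344) = 0.8181 for both roots.
Moduli of all roots: 0.8181, 0.8181.
All moduli strictly greater than 1? No.
Verdict: Not invertible.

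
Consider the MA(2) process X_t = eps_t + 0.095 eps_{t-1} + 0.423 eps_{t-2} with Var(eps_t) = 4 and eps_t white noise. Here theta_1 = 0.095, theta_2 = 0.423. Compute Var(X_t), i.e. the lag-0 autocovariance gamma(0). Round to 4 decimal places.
\gamma(0) = 4.7518

For an MA(q) process X_t = eps_t + sum_i theta_i eps_{t-i} with
Var(eps_t) = sigma^2, the variance is
  gamma(0) = sigma^2 * (1 + sum_i theta_i^2).
  sum_i theta_i^2 = (0.095)^2 + (0.423)^2 = 0.009025 + 0.178929 = 0.187954.
  gamma(0) = 4 * (1 + 0.187954) = 4 * 1.187954 = 4.751816, which rounds to 4.7518.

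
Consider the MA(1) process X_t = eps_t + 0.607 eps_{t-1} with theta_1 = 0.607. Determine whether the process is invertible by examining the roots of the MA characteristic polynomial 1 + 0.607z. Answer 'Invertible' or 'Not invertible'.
\text{Invertible}

The MA(q) characteristic polynomial is P(z) = 1 + 0.607z.
Invertibility requires all roots to lie outside the unit circle, i.e. |z| > 1 for every root.
This is linear in z: 1 + (0.607) z = 0  =>  z = -1/(0.607) = -1.647446,  |z| = 1.647446.
Moduli of all roots: 1.6474.
All moduli strictly greater than 1? Yes.
Verdict: Invertible.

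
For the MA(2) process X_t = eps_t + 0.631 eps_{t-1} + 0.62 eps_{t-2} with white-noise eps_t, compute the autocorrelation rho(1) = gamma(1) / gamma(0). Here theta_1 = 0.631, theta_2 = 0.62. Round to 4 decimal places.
\rho(1) = 0.5735

For an MA(q) process with theta_0 = 1, the autocovariance is
  gamma(k) = sigma^2 * sum_{i=0..q-k} theta_i * theta_{i+k},
and rho(k) = gamma(k) / gamma(0). Sigma^2 cancels.
  numerator   = (1)*(0.631) + (0.631)*(0.62) = 1.02222.
  denominator = (1)^2 + (0.631)^2 + (0.62)^2 = 1.782561.
  rho(1) = 1.02222 / 1.782561 = 0.5735.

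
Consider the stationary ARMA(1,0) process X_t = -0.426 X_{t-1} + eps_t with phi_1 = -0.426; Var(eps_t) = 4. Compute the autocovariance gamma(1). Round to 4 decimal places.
\gamma(1) = -2.0818

Multiply the model equation by X_{t-k} and take expectations. With theta_0 = psi_0 = 1 and psi_j the MA(infinity) weights, this gives
  gamma(k) - sum_i phi_i gamma(k-i) = c_k,
  c_k = sigma^2 * sum_{j=k..q} theta_j psi_{j-k}   (c_k = 0 for k > q),
using gamma(-m) = gamma(m).
Pure AR (q = 0): c_0 = sigma^2 = 4, c_k = 0 for k >= 1.
Equations for k = 0 and k = 1 (AR order 1):
  gamma(0) = phi_1 gamma(1) + c_0
  gamma(1) = phi_1 gamma(0) + c_1
Substituting the second into the first: gamma(0) (1 - phi_1^2) = c_0 + phi_1 c_1, so
  gamma(0) = c_0 / (1 - phi_1^2) = 4 / (1 - (-0.426)^2) = 4 / 0.818524 = 4.886845.
  gamma(1) = phi_1 gamma(0) = (-0.426)(4.886845) = -2.081796.
Therefore gamma(1) = -2.0818 (to 4 decimal places).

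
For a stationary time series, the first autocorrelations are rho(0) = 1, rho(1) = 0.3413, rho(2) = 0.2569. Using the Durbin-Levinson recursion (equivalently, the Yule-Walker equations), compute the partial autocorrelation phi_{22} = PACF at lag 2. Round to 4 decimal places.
\phi_{22} = 0.1589

The PACF at lag k is phi_{kk}, the last component of the solution
to the Yule-Walker system G_k phi = r_k where
  (G_k)_{ij} = rho(|i - j|), (r_k)_i = rho(i), i,j = 1..k.
Equivalently, Durbin-Levinson gives phi_{kk} iteratively:
  phi_{11} = rho(1)
  phi_{kk} = [rho(k) - sum_{j=1..k-1} phi_{k-1,j} rho(k-j)]
            / [1 - sum_{j=1..k-1} phi_{k-1,j} rho(j)],
  phi_{k,j} = phi_{k-1,j} - phi_{kk} phi_{k-1,k-j},  j = 1..k-1.
Step k = 1:
  phi_11 = rho(1) = 0.3413.
Step k = 2:
  phi_22 = [rho(2) - phi_11 rho(1)] / [1 - phi_11 rho(1)] = [0.2569 - (0.3413)(0.3413)] / [1 - (0.3413)(0.3413)]
         = 0.14041431 / 0.88351431 = 0.1589.
Therefore phi_{22} = 0.1589.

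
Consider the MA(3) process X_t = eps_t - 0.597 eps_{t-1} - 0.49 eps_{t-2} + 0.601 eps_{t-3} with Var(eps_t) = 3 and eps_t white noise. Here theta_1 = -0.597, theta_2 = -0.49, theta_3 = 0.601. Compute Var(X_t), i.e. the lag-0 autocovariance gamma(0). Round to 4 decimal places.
\gamma(0) = 5.8731

For an MA(q) process X_t = eps_t + sum_i theta_i eps_{t-i} with
Var(eps_t) = sigma^2, the variance is
  gamma(0) = sigma^2 * (1 + sum_i theta_i^2).
  sum_i theta_i^2 = (-0.597)^2 + (-0.49)^2 + (0.601)^2 = 0.356409 + 0.2401 + 0.361201 = 0.95771.
  gamma(0) = 3 * (1 + 0.95771) = 3 * 1.95771 = 5.87313, which rounds to 5.8731.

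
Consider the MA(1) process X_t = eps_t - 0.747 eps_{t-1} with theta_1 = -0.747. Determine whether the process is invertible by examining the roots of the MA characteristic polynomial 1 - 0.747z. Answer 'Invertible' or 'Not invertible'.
\text{Invertible}

The MA(q) characteristic polynomial is P(z) = 1 - 0.747z.
Invertibility requires all roots to lie outside the unit circle, i.e. |z| > 1 for every root.
This is linear in z: 1 + (-0.747) z = 0  =>  z = -1/(-0.747) = 1.338688,  |z| = 1.338688.
Moduli of all roots: 1.3387.
All moduli strictly greater than 1? Yes.
Verdict: Invertible.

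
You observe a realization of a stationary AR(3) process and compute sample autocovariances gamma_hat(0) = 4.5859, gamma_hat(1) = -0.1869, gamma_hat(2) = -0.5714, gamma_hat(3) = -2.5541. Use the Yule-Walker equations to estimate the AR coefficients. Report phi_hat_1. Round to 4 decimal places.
\hat\phi_{1} = -0.1190

The Yule-Walker equations for an AR(p) process read, in matrix form,
  Gamma_p phi = r_p,   with   (Gamma_p)_{ij} = gamma(|i - j|),
                       (r_p)_i = gamma(i),   i,j = 1..p.
Substitute the sample gammas (Toeplitz matrix and right-hand side of size 3):
  Gamma_p = [[4.5859, -0.1869, -0.5714], [-0.1869, 4.5859, -0.1869], [-0.5714, -0.1869, 4.5859]]
  r_p     = [-0.1869, -0.5714, -2.5541]
Written out (R1..R3):
  (R1) 4.5859 phi_1 - 0.1869 phi_2 - 0.5714 phi_3 = -0.1869
  (R2) -0.1869 phi_1 + 4.5859 phi_2 - 0.1869 phi_3 = -0.5714
  (R3) -0.5714 phi_1 - 0.1869 phi_2 + 4.5859 phi_3 = -2.5541
Gaussian elimination:
  R2 <- R2 - (-0.1869/4.5859) R1 = R2 - (-0.040755) R1:  4.578283 phi_2 - 0.210188 phi_3 = -0.579017
  R3 <- R3 - (-0.5714/4.5859) R1 = R3 - (-0.124599) R1:  -0.210188 phi_2 + 4.514704 phi_3 = -2.577388
  R3 <- R3 - (-0.210188/4.578283) R2 = R3 - (-0.04591) R2:  4.505054 phi_3 = -2.60397
Back-substitution:
  phi_hat_3 = -2.60397 / 4.505054 = -0.578011
  phi_hat_2 = (-0.579017 - (-0.210188)(-0.578011)) / 4.578283 = -0.153007
  phi_hat_1 = (-0.1869 - (-0.1869)(-0.153007) - (-0.5714)(-0.578011)) / 4.5859 = -0.119011
So phi_hat = [-0.1190, -0.1530, -0.5780].
Therefore phi_hat_1 = -0.1190.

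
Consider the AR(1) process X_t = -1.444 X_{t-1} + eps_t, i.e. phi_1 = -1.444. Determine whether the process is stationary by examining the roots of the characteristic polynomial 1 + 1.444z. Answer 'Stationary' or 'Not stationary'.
\text{Not stationary}

The AR(p) characteristic polynomial is P(z) = 1 + 1.444z.
Stationarity requires all roots to lie outside the unit circle, i.e. |z| > 1 for every root.
This is linear in z: 1 + (1.444) z = 0  =>  z = -1/(1.444) = -0.692521,  |z| = 0.692521.
Moduli of all roots: 0.6925.
All moduli strictly greater than 1? No.
Verdict: Not stationary.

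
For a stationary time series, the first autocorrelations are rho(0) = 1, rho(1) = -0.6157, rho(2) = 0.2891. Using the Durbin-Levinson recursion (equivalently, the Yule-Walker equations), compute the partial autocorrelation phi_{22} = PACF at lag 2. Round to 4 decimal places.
\phi_{22} = -0.1449

The PACF at lag k is phi_{kk}, the last component of the solution
to the Yule-Walker system G_k phi = r_k where
  (G_k)_{ij} = rho(|i - j|), (r_k)_i = rho(i), i,j = 1..k.
Equivalently, Durbin-Levinson gives phi_{kk} iteratively:
  phi_{11} = rho(1)
  phi_{kk} = [rho(k) - sum_{j=1..k-1} phi_{k-1,j} rho(k-j)]
            / [1 - sum_{j=1..k-1} phi_{k-1,j} rho(j)],
  phi_{k,j} = phi_{k-1,j} - phi_{kk} phi_{k-1,k-j},  j = 1..k-1.
Step k = 1:
  phi_11 = rho(1) = -0.6157.
Step k = 2:
  phi_22 = [rho(2) - phi_11 rho(1)] / [1 - phi_11 rho(1)] = [0.2891 - (-0.6157)(-0.6157)] / [1 - (-0.6157)(-0.6157)]
         = -0.08998649 / 0.62091351 = -0.1449.
Therefore phi_{22} = -0.1449.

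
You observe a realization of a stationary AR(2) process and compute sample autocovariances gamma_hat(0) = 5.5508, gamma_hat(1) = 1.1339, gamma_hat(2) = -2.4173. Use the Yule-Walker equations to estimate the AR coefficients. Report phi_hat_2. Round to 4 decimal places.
\hat\phi_{2} = -0.4980

The Yule-Walker equations for an AR(p) process read, in matrix form,
  Gamma_p phi = r_p,   with   (Gamma_p)_{ij} = gamma(|i - j|),
                       (r_p)_i = gamma(i),   i,j = 1..p.
Substitute the sample gammas (Toeplitz matrix and right-hand side of size 2):
  Gamma_p = [[5.5508, 1.1339], [1.1339, 5.5508]]
  r_p     = [1.1339, -2.4173]
Written out:
  5.5508 phi_1 + 1.1339 phi_2 = 1.1339
  1.1339 phi_1 + 5.5508 phi_2 = -2.4173
Solve by Cramer's rule:
  det = gamma(0)^2 - gamma(1)^2 = (5.5508)^2 - (1.1339)^2 = 30.81138064 - 1.28572921 = 29.52565143
  phi_hat_1 = [gamma(1) gamma(0) - gamma(1) gamma(2)] / det = [(1.1339)(5.5508) - (1.1339)(-2.4173)] / 29.52565143 = 9.03502859 / 29.52565143 = 0.306
  phi_hat_2 = [gamma(0) gamma(2) - gamma(1)^2] / det = [(5.5508)(-2.4173) - (1.1339)^2] / 29.52565143 = -14.70367805 / 29.52565143 = -0.498
So phi_hat = [0.3060, -0.4980].
Therefore phi_hat_2 = -0.4980.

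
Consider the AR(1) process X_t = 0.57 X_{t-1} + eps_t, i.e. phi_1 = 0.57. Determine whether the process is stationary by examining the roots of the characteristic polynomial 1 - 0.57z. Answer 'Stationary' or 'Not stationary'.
\text{Stationary}

The AR(p) characteristic polynomial is P(z) = 1 - 0.57z.
Stationarity requires all roots to lie outside the unit circle, i.e. |z| > 1 for every root.
This is linear in z: 1 + (-0.57) z = 0  =>  z = -1/(-0.57) = 1.754386,  |z| = 1.754386.
Moduli of all roots: 1.7544.
All moduli strictly greater than 1? Yes.
Verdict: Stationary.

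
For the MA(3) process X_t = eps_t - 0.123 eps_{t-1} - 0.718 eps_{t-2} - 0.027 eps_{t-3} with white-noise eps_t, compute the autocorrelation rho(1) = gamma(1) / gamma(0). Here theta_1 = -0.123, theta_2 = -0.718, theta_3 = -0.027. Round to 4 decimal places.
\rho(1) = -0.0100

For an MA(q) process with theta_0 = 1, the autocovariance is
  gamma(k) = sigma^2 * sum_{i=0..q-k} theta_i * theta_{i+k},
and rho(k) = gamma(k) / gamma(0). Sigma^2 cancels.
  numerator   = (1)*(-0.123) + (-0.123)*(-0.718) + (-0.718)*(-0.027) = -0.0153.
  denominator = (1)^2 + (-0.123)^2 + (-0.718)^2 + (-0.027)^2 = 1.531382.
  rho(1) = -0.0153 / 1.531382 = -0.0100.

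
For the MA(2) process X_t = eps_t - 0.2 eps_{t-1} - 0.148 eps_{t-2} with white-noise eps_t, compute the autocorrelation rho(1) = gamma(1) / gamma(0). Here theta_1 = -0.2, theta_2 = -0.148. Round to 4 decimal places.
\rho(1) = -0.1605

For an MA(q) process with theta_0 = 1, the autocovariance is
  gamma(k) = sigma^2 * sum_{i=0..q-k} theta_i * theta_{i+k},
and rho(k) = gamma(k) / gamma(0). Sigma^2 cancels.
  numerator   = (1)*(-0.2) + (-0.2)*(-0.148) = -0.1704.
  denominator = (1)^2 + (-0.2)^2 + (-0.148)^2 = 1.061904.
  rho(1) = -0.1704 / 1.061904 = -0.1605.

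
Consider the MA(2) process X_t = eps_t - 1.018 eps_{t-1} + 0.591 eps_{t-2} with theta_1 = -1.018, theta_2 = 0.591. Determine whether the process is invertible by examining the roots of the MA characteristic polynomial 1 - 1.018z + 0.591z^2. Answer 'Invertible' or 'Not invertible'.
\text{Invertible}

The MA(q) characteristic polynomial is P(z) = 1 - 1.018z + 0.591z^2.
Invertibility requires all roots to lie outside the unit circle, i.e. |z| > 1 for every root.
Set 1 + (-1.018) z + (0.591) z^2 = 0, i.e. a z^2 + b z + c = 0 with a = 0.591, b = -1.018, c = 1.
Discriminant D = b^2 - 4ac = (-1.018)^2 - 4*(0.591)*1 = 1.036324 - (2.364) = -1.327676.
D < 0, so the roots are the complex-conjugate pair z = (-b +/- i sqrt(-D)) / (2a) = 0.8613 +/- 0.9748i.
For a conjugate pair |z|^2 = z * conj(z) = (product of roots) = c/a = 1/(0.591) = 1.692047, so |z| = sqrt(1.692047) = 1.3008 for both roots.
Moduli of all roots: 1.3008, 1.3008.
All moduli strictly greater than 1? Yes.
Verdict: Invertible.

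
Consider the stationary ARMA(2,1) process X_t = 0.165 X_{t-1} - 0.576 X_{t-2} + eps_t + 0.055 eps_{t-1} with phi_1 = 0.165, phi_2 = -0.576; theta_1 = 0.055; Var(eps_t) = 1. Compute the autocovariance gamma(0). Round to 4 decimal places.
\gamma(0) = 1.5351

Multiply the model equation by X_{t-k} and take expectations. With theta_0 = psi_0 = 1 and psi_j the MA(infinity) weights, this gives
  gamma(k) - sum_i phi_i gamma(k-i) = c_k,
  c_k = sigma^2 * sum_{j=k..q} theta_j psi_{j-k}   (c_k = 0 for k > q),
using gamma(-m) = gamma(m).
psi-weights needed (psi_j = theta_j + sum_i phi_i psi_{j-i}):
  psi_1 = theta_1 + phi_1 = 0.055 + (0.165) = 0.22
Right-hand sides:
  c_0 = sigma^2 (1 + theta_1 psi_1) = 1 * (1 + (0.055)(0.22)) = 1 * 1.0121 = 1.0121
  c_1 = sigma^2 theta_1 = 1 * (0.055) = 0.055
  c_2 = 0
Equations for k = 0, 1, 2 (AR order 2, c_2 = 0):
  (E0) gamma(0) = phi_1 gamma(1) + phi_2 gamma(2) + c_0
  (E1) gamma(1) = phi_1 gamma(0) + phi_2 gamma(1) + c_1
  (E2) gamma(2) = phi_1 gamma(1) + phi_2 gamma(0)
From (E1): gamma(1) = A gamma(0) + B with
  A = phi_1 / (1 - phi_2) = 0.165 / 1.576 = 0.104695,   B = c_1 / (1 - phi_2) = 0.055 / 1.576 = 0.034898.
Insert (E2) into (E0): gamma(0) (1 - phi_2^2) = phi_1 (1 + phi_2) gamma(1) + c_0.
  phi_1 (1 + phi_2) = (0.165)(0.424) = 0.06996,   1 - phi_2^2 = 0.668224.
Replace gamma(1) by A gamma(0) + B and collect gamma(0):
  gamma(0) [0.668224 - (0.06996)(0.104695)] = (0.06996)(0.034898) + 1.0121
  gamma(0) * 0.6609 = 1.014541
  gamma(0) = 1.014541 / 0.6609 = 1.535092.
Therefore gamma(0) = 1.5351 (to 4 decimal places).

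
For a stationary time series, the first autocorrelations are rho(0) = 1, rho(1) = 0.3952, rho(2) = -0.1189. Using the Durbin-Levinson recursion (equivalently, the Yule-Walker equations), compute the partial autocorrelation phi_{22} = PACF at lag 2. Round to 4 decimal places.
\phi_{22} = -0.3260

The PACF at lag k is phi_{kk}, the last component of the solution
to the Yule-Walker system G_k phi = r_k where
  (G_k)_{ij} = rho(|i - j|), (r_k)_i = rho(i), i,j = 1..k.
Equivalently, Durbin-Levinson gives phi_{kk} iteratively:
  phi_{11} = rho(1)
  phi_{kk} = [rho(k) - sum_{j=1..k-1} phi_{k-1,j} rho(k-j)]
            / [1 - sum_{j=1..k-1} phi_{k-1,j} rho(j)],
  phi_{k,j} = phi_{k-1,j} - phi_{kk} phi_{k-1,k-j},  j = 1..k-1.
Step k = 1:
  phi_11 = rho(1) = 0.3952.
Step k = 2:
  phi_22 = [rho(2) - phi_11 rho(1)] / [1 - phi_11 rho(1)] = [-0.1189 - (0.3952)(0.3952)] / [1 - (0.3952)(0.3952)]
         = -0.27508304 / 0.84381696 = -0.326.
Therefore phi_{22} = -0.3260.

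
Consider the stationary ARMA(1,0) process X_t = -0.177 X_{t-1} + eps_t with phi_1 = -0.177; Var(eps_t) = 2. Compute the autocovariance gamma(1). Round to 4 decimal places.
\gamma(1) = -0.3654

Multiply the model equation by X_{t-k} and take expectations. With theta_0 = psi_0 = 1 and psi_j the MA(infinity) weights, this gives
  gamma(k) - sum_i phi_i gamma(k-i) = c_k,
  c_k = sigma^2 * sum_{j=k..q} theta_j psi_{j-k}   (c_k = 0 for k > q),
using gamma(-m) = gamma(m).
Pure AR (q = 0): c_0 = sigma^2 = 2, c_k = 0 for k >= 1.
Equations for k = 0 and k = 1 (AR order 1):
  gamma(0) = phi_1 gamma(1) + c_0
  gamma(1) = phi_1 gamma(0) + c_1
Substituting the second into the first: gamma(0) (1 - phi_1^2) = c_0 + phi_1 c_1, so
  gamma(0) = c_0 / (1 - phi_1^2) = 2 / (1 - (-0.177)^2) = 2 / 0.968671 = 2.064685.
  gamma(1) = phi_1 gamma(0) = (-0.177)(2.064685) = -0.365449.
Therefore gamma(1) = -0.3654 (to 4 decimal places).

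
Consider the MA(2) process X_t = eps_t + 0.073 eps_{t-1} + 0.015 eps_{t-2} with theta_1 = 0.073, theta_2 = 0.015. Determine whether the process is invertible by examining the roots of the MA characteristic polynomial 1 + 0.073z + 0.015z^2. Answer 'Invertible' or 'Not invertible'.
\text{Invertible}

The MA(q) characteristic polynomial is P(z) = 1 + 0.073z + 0.015z^2.
Invertibility requires all roots to lie outside the unit circle, i.e. |z| > 1 for every root.
Set 1 + (0.073) z + (0.015) z^2 = 0, i.e. a z^2 + b z + c = 0 with a = 0.015, b = 0.073, c = 1.
Discriminant D = b^2 - 4ac = (0.073)^2 - 4*(0.015)*1 = 0.005329 - (0.06) = -0.054671.
D < 0, so the roots are the complex-conjugate pair z = (-b +/- i sqrt(-D)) / (2a) = -2.4333 +/- 7.7939i.
For a conjugate pair |z|^2 = z * conj(z) = (product of roots) = c/a = 1/(0.015) = 66.666667, so |z| = sqrt(66.666667) = 8.165 for both roots.
Moduli of all roots: 8.1650, 8.1650.
All moduli strictly greater than 1? Yes.
Verdict: Invertible.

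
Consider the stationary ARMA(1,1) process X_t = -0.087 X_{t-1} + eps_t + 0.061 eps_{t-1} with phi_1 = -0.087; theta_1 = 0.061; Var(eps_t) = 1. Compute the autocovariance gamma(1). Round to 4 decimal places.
\gamma(1) = -0.0261

Multiply the model equation by X_{t-k} and take expectations. With theta_0 = psi_0 = 1 and psi_j the MA(infinity) weights, this gives
  gamma(k) - sum_i phi_i gamma(k-i) = c_k,
  c_k = sigma^2 * sum_{j=k..q} theta_j psi_{j-k}   (c_k = 0 for k > q),
using gamma(-m) = gamma(m).
psi-weights needed (psi_j = theta_j + sum_i phi_i psi_{j-i}):
  psi_1 = theta_1 + phi_1 = 0.061 + (-0.087) = -0.026
Right-hand sides:
  c_0 = sigma^2 (1 + theta_1 psi_1) = 1 * (1 + (0.061)(-0.026)) = 1 * 0.998414 = 0.998414
  c_1 = sigma^2 theta_1 = 1 * (0.061) = 0.061
  c_2 = 0
Equations for k = 0 and k = 1 (AR order 1):
  gamma(0) = phi_1 gamma(1) + c_0
  gamma(1) = phi_1 gamma(0) + c_1
Substituting the second into the first: gamma(0) (1 - phi_1^2) = c_0 + phi_1 c_1, so
  gamma(0) = (c_0 + phi_1 c_1) / (1 - phi_1^2) = (0.998414 + (-0.087)(0.061)) / (1 - (-0.087)^2) = 0.993107 / 0.992431 = 1.000681.
  gamma(1) = phi_1 gamma(0) + c_1 = (-0.087)(1.000681) + (0.061) = -0.026059.
Therefore gamma(1) = -0.0261 (to 4 decimal places).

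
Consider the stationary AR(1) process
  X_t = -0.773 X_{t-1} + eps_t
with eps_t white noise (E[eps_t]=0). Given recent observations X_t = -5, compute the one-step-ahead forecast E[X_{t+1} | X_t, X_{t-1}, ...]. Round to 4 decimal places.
E[X_{t+1} \mid \mathcal F_t] = 3.8650

For an AR(p) model X_t = c + sum_i phi_i X_{t-i} + eps_t, the
one-step-ahead conditional mean is
  E[X_{t+1} | X_t, ...] = c + sum_i phi_i X_{t+1-i}.
Substitute known values:
  E[X_{t+1} | ...] = (-0.773) * (-5)
                   = 3.8650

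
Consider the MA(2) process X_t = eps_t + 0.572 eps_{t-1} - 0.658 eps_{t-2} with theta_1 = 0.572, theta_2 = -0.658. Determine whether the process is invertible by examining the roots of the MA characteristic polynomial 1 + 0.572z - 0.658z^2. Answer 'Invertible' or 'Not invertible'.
\text{Not invertible}

The MA(q) characteristic polynomial is P(z) = 1 + 0.572z - 0.658z^2.
Invertibility requires all roots to lie outside the unit circle, i.e. |z| > 1 for every root.
Set 1 + (0.572) z + (-0.658) z^2 = 0, i.e. a z^2 + b z + c = 0 with a = -0.658, b = 0.572, c = 1.
Discriminant D = b^2 - 4ac = (0.572)^2 - 4*(-0.658)*1 = 0.327184 - (-2.632) = 2.959184.
D >= 0, so the roots are real: z = (-b +/- sqrt(D)) / (2a) = (-0.572 +/- 1.720228) / (-1.316).
  z_1 = (-0.572 + 1.720228) / (-1.316) = -0.8725,   |z_1| = 0.8725.
  z_2 = (-0.572 - 1.720228) / (-1.316) = 1.7418,   |z_2| = 1.7418.
Moduli of all roots: 0.8725, 1.7418.
All moduli strictly greater than 1? No.
Verdict: Not invertible.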